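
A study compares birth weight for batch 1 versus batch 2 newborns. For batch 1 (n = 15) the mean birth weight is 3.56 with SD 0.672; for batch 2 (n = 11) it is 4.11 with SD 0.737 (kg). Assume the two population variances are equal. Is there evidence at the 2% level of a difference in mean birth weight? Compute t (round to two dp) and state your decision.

Let group 1 = batch 1, group 2 = batch 2. H0: μ_1 = μ_2; H1: μ_1 ≠ μ_2 (two-sample pooled-variance t-test, two-sided).
s_p² = [(15−1)·0.672² + (11−1)·0.737²]/(15+11−2) = 0.489744
t = (3.56 − 4.11)/√[0.489744·(1/15 + 1/11)] = -1.98
df = n₁ + n₂ − 2 = 24
Two-sided p-value ≈ 0.0593
Since p ≈ 0.0593 > α = 0.02, fail to reject H0; the evidence is not statistically significant.

t = -1.98; fail to reject H0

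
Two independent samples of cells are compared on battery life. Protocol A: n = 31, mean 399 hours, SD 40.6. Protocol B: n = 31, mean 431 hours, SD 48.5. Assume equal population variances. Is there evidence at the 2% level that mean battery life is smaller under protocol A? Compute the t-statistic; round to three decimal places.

Let group 1 = protocol A, group 2 = protocol B. H0: μ_1 = μ_2; H1: μ_1 < μ_2 (two-sample pooled-variance t-test, left-tailed).
s_p² = [(31−1)·40.6² + (31−1)·48.5²]/(31+31−2) = 2000.31
t = (399 − 431)/√[2000.31·(1/31 + 1/31)] = -2.817
df = n₁ + n₂ − 2 = 60
p-value = P(T ≤ -2.817) ≈ 0.003
Since p ≈ 0.003 < α = 0.02, reject H0; the data support H1.

-2.817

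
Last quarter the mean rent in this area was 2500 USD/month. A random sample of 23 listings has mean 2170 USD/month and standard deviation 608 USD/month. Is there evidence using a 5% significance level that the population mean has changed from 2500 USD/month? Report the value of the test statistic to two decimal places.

H0: μ = 2500; H1: μ ≠ 2500 (one-sample t-test, two-sided).
t = (x̄ − μ₀)/(s/√n) = (2170 − 2500)/(608/√23) = -2.60
df = n − 1 = 22
Two-sided p-value ≈ 0.016
Since p ≈ 0.016 < α = 0.05, reject H0; the evidence is statistically significant.

-2.60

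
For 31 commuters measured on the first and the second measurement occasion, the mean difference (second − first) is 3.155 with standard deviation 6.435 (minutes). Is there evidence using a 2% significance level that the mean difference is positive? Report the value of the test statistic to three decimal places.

2.730

H0: μ_d = 0; H1: μ_d > 0 (paired t-test on the differences, right-tailed).
t = d̄/(s_d/√n) = 3.155/(6.435/√31) = 2.730
df = n − 1 = 30
p-value = P(T ≥ 2.730) ≈ 0.005
Since p ≈ 0.005 < α = 0.02, reject H0; the data support H1.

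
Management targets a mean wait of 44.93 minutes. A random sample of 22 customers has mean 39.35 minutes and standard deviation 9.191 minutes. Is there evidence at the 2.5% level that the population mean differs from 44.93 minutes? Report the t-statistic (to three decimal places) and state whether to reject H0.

t = -2.848; reject H0

H0: μ = 44.93; H1: μ ≠ 44.93 (one-sample t-test, two-sided).
t = (x̄ − μ₀)/(s/√n) = (39.35 − 44.93)/(9.191/√22) = -2.848
df = n − 1 = 21
Two-sided p-value ≈ 0.0096
Since p ≈ 0.0096 < α = 0.025, reject H0; the data support H1.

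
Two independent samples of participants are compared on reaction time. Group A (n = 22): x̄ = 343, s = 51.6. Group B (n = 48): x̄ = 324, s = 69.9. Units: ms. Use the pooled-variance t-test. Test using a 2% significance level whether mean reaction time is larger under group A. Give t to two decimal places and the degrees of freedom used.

t = 1.14, df = 68

Let group 1 = group A, group 2 = group B. H0: μ_1 = μ_2; H1: μ_1 > μ_2 (two-sample pooled-variance t-test, right-tailed).
s_p² = [(22−1)·51.6² + (48−1)·69.9²]/(22+48−2) = 4199.36
t = (343 − 324)/√[4199.36·(1/22 + 1/48)] = 1.14
df = n₁ + n₂ − 2 = 68
p-value = P(T ≥ 1.14) ≈ 0.1294
Since p ≈ 0.1294 > α = 0.02, fail to reject H0; the data do not provide sufficient evidence against H0.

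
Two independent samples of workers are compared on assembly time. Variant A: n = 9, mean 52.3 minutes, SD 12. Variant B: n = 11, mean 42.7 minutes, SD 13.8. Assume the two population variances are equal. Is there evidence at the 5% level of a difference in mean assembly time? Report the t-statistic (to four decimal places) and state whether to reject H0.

t = 1.6391; fail to reject H0

Let group 1 = variant A, group 2 = variant B. H0: μ_1 = μ_2; H1: μ_1 ≠ μ_2 (two-sample pooled-variance t-test, two-sided).
s_p² = [(9−1)·12² + (11−1)·13.8²]/(9+11−2) = 169.8
t = (52.3 − 42.7)/√[169.8·(1/9 + 1/11)] = 1.6391
df = n₁ + n₂ − 2 = 18
Two-sided p-value ≈ 0.119
Since p ≈ 0.119 > α = 0.05, fail to reject H0; the evidence is not statistically significant.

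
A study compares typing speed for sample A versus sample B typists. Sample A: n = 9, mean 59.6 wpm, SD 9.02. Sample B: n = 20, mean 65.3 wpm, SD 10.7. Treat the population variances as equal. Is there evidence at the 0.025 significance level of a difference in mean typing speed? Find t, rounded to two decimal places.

Let group 1 = sample A, group 2 = sample B. H0: μ_1 = μ_2; H1: μ_1 ≠ μ_2 (two-sample pooled-variance t-test, two-sided).
s_p² = [(9−1)·9.02² + (20−1)·10.7²]/(9+20−2) = 104.674
t = (59.6 − 65.3)/√[104.674·(1/9 + 1/20)] = -1.39
df = n₁ + n₂ − 2 = 27
Two-sided p-value ≈ 0.176
Since p ≈ 0.176 > α = 0.025, fail to reject H0; the evidence is not statistically significant.

-1.39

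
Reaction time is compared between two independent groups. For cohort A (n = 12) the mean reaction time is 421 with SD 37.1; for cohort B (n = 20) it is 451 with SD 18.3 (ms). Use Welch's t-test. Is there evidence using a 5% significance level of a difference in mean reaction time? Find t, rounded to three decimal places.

-2.617

Let group 1 = cohort A, group 2 = cohort B. H0: μ_1 = μ_2; H1: μ_1 ≠ μ_2 (Welch's two-sample t-test, two-sided).
t = (x̄_1 − x̄_2)/√(s_1²/n_1 + s_2²/n_2) = (421 − 451)/√(37.1²/12 + 18.3²/20) = -2.617
Welch–Satterthwaite df ≈ 14.27
Two-sided p-value ≈ 0.0201
Since p ≈ 0.0201 < α = 0.05, reject H0; the data support H1.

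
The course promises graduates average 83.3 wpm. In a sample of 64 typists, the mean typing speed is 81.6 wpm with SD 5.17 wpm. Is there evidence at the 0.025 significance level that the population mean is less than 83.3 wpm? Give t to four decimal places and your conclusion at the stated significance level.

t = -2.6306; reject H0

H0: μ = 83.3; H1: μ < 83.3 (one-sample t-test, left-tailed).
t = (x̄ − μ₀)/(s/√n) = (81.6 − 83.3)/(5.17/√64) = -2.6306
df = n − 1 = 63
p-value = P(T ≤ -2.6306) ≈ 0.0054
Since p ≈ 0.0054 < α = 0.025, reject H0; the data support H1.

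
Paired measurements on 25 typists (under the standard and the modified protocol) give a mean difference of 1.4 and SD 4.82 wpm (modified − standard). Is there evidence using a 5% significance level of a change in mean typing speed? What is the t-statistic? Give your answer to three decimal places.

1.452

H0: μ_d = 0; H1: μ_d ≠ 0 (paired t-test on the differences, two-sided).
t = d̄/(s_d/√n) = 1.4/(4.82/√25) = 1.452
df = n − 1 = 24
Two-sided p-value ≈ 0.159
Since p ≈ 0.159 > α = 0.05, fail to reject H0; the data do not provide sufficient evidence against H0.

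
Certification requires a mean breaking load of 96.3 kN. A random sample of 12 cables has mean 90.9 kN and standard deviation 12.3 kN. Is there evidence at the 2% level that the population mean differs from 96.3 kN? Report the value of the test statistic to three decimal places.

-1.521

H0: μ = 96.3; H1: μ ≠ 96.3 (one-sample t-test, two-sided).
t = (x̄ − μ₀)/(s/√n) = (90.9 − 96.3)/(12.3/√12) = -1.521
df = n − 1 = 11
Two-sided p-value ≈ 0.157
Since p ≈ 0.157 > α = 0.02, fail to reject H0; the data do not provide sufficient evidence against H0.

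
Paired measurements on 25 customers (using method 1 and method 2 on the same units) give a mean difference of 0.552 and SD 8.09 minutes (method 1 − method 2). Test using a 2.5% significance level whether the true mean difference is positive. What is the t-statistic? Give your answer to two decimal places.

H0: μ_d = 0; H1: μ_d > 0 (paired t-test on the differences, right-tailed).
t = d̄/(s_d/√n) = 0.552/(8.09/√25) = 0.34
df = n − 1 = 24
p-value = P(T ≥ 0.34) ≈ 0.368
Since p ≈ 0.368 > α = 0.025, fail to reject H0; the data do not provide sufficient evidence against H0.

0.34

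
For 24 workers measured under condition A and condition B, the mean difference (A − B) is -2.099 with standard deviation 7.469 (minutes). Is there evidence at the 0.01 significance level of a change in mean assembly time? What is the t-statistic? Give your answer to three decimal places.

-1.377

H0: μ_d = 0; H1: μ_d ≠ 0 (paired t-test on the differences, two-sided).
t = d̄/(s_d/√n) = -2.099/(7.469/√24) = -1.377
df = n − 1 = 23
Two-sided p-value ≈ 0.1818
Since p ≈ 0.1818 > α = 0.01, fail to reject H0; the data do not provide sufficient evidence against H0.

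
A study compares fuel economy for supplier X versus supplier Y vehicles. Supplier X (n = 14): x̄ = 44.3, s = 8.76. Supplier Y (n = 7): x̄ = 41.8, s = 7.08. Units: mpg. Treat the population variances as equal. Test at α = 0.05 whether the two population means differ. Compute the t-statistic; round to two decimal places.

0.65

Let group 1 = supplier X, group 2 = supplier Y. H0: μ_1 = μ_2; H1: μ_1 ≠ μ_2 (two-sample pooled-variance t-test, two-sided).
s_p² = [(14−1)·8.76² + (7−1)·7.08²]/(14+7−2) = 68.3341
t = (44.3 − 41.8)/√[68.3341·(1/14 + 1/7)] = 0.65
df = n₁ + n₂ − 2 = 19
Two-sided p-value ≈ 0.5214
Since p ≈ 0.5214 > α = 0.05, fail to reject H0; the data do not provide sufficient evidence against H0.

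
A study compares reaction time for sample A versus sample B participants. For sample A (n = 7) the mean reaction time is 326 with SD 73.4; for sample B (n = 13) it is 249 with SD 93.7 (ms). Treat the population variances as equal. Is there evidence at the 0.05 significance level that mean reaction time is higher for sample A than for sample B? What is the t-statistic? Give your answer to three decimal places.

1.878

Let group 1 = sample A, group 2 = sample B. H0: μ_1 = μ_2; H1: μ_1 > μ_2 (two-sample pooled-variance t-test, right-tailed).
s_p² = [(7−1)·73.4² + (13−1)·93.7²]/(7+13−2) = 7648.98
t = (326 − 249)/√[7648.98·(1/7 + 1/13)] = 1.878
df = n₁ + n₂ − 2 = 18
p-value = P(T ≥ 1.878) ≈ 0.0383
Since p ≈ 0.0383 < α = 0.05, reject H0; the evidence is statistically significant.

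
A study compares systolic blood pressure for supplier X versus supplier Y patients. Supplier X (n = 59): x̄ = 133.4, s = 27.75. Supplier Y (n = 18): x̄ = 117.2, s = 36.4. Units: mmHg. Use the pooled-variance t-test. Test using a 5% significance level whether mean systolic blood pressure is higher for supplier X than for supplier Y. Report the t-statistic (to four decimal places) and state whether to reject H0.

Let group 1 = supplier X, group 2 = supplier Y. H0: μ_1 = μ_2; H1: μ_1 > μ_2 (two-sample pooled-variance t-test, right-tailed).
s_p² = [(59−1)·27.75² + (18−1)·36.4²]/(59+18−2) = 895.839
t = (133.4 − 117.2)/√[895.839·(1/59 + 1/18)] = 2.0101
df = n₁ + n₂ − 2 = 75
p-value = P(T ≥ 2.0101) ≈ 0.024
Since p ≈ 0.024 < α = 0.05, reject H0; the evidence is statistically significant.

t = 2.0101; reject H0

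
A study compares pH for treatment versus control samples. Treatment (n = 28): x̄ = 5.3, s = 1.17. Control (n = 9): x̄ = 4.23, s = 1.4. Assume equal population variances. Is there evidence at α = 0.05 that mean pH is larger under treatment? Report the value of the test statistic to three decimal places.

Let group 1 = treatment, group 2 = control. H0: μ_1 = μ_2; H1: μ_1 > μ_2 (two-sample pooled-variance t-test, right-tailed).
s_p² = [(28−1)·1.17² + (9−1)·1.4²]/(28+9−2) = 1.50401
t = (5.3 − 4.23)/√[1.50401·(1/28 + 1/9)] = 2.277
df = n₁ + n₂ − 2 = 35
p-value = P(T ≥ 2.277) ≈ 0.015
Since p ≈ 0.015 < α = 0.05, reject H0; the data support H1.

2.277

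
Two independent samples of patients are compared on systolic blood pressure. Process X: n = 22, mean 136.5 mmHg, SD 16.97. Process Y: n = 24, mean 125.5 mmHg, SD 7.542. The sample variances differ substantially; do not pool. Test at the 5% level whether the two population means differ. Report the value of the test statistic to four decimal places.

Let group 1 = process X, group 2 = process Y. H0: μ_1 = μ_2; H1: μ_1 ≠ μ_2 (Welch's two-sample t-test, two-sided).
t = (x̄_1 − x̄_2)/√(s_1²/n_1 + s_2²/n_2) = (136.5 − 125.5)/√(16.97²/22 + 7.542²/24) = 2.7976
Welch–Satterthwaite df ≈ 28.44
Two-sided p-value ≈ 0.009
Since p ≈ 0.009 < α = 0.05, reject H0; the data support H1.

2.7976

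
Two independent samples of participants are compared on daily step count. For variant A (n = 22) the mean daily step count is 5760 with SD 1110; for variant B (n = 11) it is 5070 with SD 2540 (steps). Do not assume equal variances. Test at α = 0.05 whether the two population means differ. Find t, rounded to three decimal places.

0.861

Let group 1 = variant A, group 2 = variant B. H0: μ_1 = μ_2; H1: μ_1 ≠ μ_2 (Welch's two-sample t-test, two-sided).
t = (x̄_1 − x̄_2)/√(s_1²/n_1 + s_2²/n_2) = (5760 − 5070)/√(1110²/22 + 2540²/11) = 0.861
Welch–Satterthwaite df ≈ 11.95
Two-sided p-value ≈ 0.406
Since p ≈ 0.406 > α = 0.05, fail to reject H0; the evidence is not statistically significant.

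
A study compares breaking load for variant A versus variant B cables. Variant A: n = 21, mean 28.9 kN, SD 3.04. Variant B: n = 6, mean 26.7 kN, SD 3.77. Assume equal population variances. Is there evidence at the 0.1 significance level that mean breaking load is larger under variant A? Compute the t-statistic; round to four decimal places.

1.4855

Let group 1 = variant A, group 2 = variant B. H0: μ_1 = μ_2; H1: μ_1 > μ_2 (two-sample pooled-variance t-test, right-tailed).
s_p² = [(21−1)·3.04² + (6−1)·3.77²]/(21+6−2) = 10.2359
t = (28.9 − 26.7)/√[10.2359·(1/21 + 1/6)] = 1.4855
df = n₁ + n₂ − 2 = 25
p-value = P(T ≥ 1.4855) ≈ 0.0750
Since p ≈ 0.0750 < α = 0.1, reject H0; the data support H1.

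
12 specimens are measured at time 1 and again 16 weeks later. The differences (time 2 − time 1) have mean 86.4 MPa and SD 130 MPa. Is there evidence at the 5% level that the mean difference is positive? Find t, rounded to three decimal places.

H0: μ_d = 0; H1: μ_d > 0 (paired t-test on the differences, right-tailed).
t = d̄/(s_d/√n) = 86.4/(130/√12) = 2.302
df = n − 1 = 11
p-value = P(T ≥ 2.302) ≈ 0.021
Since p ≈ 0.021 < α = 0.05, reject H0; the data support H1.

2.302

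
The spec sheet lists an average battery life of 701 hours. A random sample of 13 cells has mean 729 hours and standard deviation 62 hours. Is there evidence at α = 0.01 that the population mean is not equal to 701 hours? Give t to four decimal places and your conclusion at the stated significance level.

H0: μ = 701; H1: μ ≠ 701 (one-sample t-test, two-sided).
t = (x̄ − μ₀)/(s/√n) = (729 − 701)/(62/√13) = 1.6283
df = n − 1 = 12
Two-sided p-value ≈ 0.129
Since p ≈ 0.129 > α = 0.01, fail to reject H0; the evidence is not statistically significant.

t = 1.6283; fail to reject H0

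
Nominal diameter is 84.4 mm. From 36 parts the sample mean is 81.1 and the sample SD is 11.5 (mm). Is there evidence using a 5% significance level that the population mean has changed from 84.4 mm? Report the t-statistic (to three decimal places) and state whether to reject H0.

H0: μ = 84.4; H1: μ ≠ 84.4 (one-sample t-test, two-sided).
t = (x̄ − μ₀)/(s/√n) = (81.1 − 84.4)/(11.5/√36) = -1.722
df = n − 1 = 35
Two-sided p-value ≈ 0.0939
Since p ≈ 0.0939 > α = 0.05, fail to reject H0; the evidence is not statistically significant.

t = -1.722; fail to reject H0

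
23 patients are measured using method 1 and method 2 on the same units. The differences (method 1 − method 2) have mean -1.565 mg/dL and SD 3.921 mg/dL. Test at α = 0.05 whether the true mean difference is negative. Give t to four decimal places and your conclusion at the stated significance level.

t = -1.9142; reject H0

H0: μ_d = 0; H1: μ_d < 0 (paired t-test on the differences, left-tailed).
t = d̄/(s_d/√n) = -1.565/(3.921/√23) = -1.9142
df = n − 1 = 22
p-value = P(T ≤ -1.9142) ≈ 0.034
Since p ≈ 0.034 < α = 0.05, reject H0; the evidence is statistically significant.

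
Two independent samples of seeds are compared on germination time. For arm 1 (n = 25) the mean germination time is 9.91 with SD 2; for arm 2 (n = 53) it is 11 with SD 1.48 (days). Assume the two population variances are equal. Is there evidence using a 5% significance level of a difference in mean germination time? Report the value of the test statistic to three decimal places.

-2.703

Let group 1 = arm 1, group 2 = arm 2. H0: μ_1 = μ_2; H1: μ_1 ≠ μ_2 (two-sample pooled-variance t-test, two-sided).
s_p² = [(25−1)·2² + (53−1)·1.48²]/(25+53−2) = 2.76185
t = (9.91 − 11)/√[2.76185·(1/25 + 1/53)] = -2.703
df = n₁ + n₂ − 2 = 76
Two-sided p-value ≈ 0.0085
Since p ≈ 0.0085 < α = 0.05, reject H0; the evidence is statistically significant.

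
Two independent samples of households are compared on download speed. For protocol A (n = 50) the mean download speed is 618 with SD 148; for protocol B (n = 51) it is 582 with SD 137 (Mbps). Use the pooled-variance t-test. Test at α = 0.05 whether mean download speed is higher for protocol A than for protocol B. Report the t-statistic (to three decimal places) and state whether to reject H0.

t = 1.269; fail to reject H0

Let group 1 = protocol A, group 2 = protocol B. H0: μ_1 = μ_2; H1: μ_1 > μ_2 (two-sample pooled-variance t-test, right-tailed).
s_p² = [(50−1)·148² + (51−1)·137²]/(50+51−2) = 20320.7
t = (618 − 582)/√[20320.7·(1/50 + 1/51)] = 1.269
df = n₁ + n₂ − 2 = 99
p-value = P(T ≥ 1.269) ≈ 0.1037
Since p ≈ 0.1037 > α = 0.05, fail to reject H0; the evidence is not statistically significant.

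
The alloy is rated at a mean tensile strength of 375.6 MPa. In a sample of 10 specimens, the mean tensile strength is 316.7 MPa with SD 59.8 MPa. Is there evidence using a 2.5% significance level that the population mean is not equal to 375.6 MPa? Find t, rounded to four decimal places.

H0: μ = 375.6; H1: μ ≠ 375.6 (one-sample t-test, two-sided).
t = (x̄ − μ₀)/(s/√n) = (316.7 − 375.6)/(59.8/√10) = -3.1147
df = n − 1 = 9
Two-sided p-value ≈ 0.0124
Since p ≈ 0.0124 < α = 0.025, reject H0; the evidence is statistically significant.

-3.1147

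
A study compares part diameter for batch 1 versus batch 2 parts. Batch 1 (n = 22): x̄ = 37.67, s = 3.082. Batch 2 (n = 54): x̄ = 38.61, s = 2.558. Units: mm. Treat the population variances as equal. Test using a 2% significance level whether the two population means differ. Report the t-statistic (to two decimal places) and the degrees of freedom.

Let group 1 = batch 1, group 2 = batch 2. H0: μ_1 = μ_2; H1: μ_1 ≠ μ_2 (two-sample pooled-variance t-test, two-sided).
s_p² = [(22−1)·3.082² + (54−1)·2.558²]/(22+54−2) = 7.38205
t = (37.67 − 38.61)/√[7.38205·(1/22 + 1/54)] = -1.37
df = n₁ + n₂ − 2 = 74
Two-sided p-value ≈ 0.175
Since p ≈ 0.175 > α = 0.02, fail to reject H0; the data do not provide sufficient evidence against H0.

t = -1.37, df = 74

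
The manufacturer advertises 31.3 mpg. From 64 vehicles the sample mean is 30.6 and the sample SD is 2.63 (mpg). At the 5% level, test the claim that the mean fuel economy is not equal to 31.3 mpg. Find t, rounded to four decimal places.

-2.1293

H0: μ = 31.3; H1: μ ≠ 31.3 (one-sample t-test, two-sided).
t = (x̄ − μ₀)/(s/√n) = (30.6 − 31.3)/(2.63/√64) = -2.1293
df = n − 1 = 63
Two-sided p-value ≈ 0.037
Since p ≈ 0.037 < α = 0.05, reject H0; the data support H1.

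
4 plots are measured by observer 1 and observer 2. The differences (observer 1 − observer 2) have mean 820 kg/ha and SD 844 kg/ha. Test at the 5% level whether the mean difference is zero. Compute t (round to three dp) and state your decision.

H0: μ_d = 0; H1: μ_d ≠ 0 (paired t-test on the differences, two-sided).
t = d̄/(s_d/√n) = 820/(844/√4) = 1.943
df = n − 1 = 3
Two-sided p-value ≈ 0.1473
Since p ≈ 0.1473 > α = 0.05, fail to reject H0; the data do not provide sufficient evidence against H0.

t = 1.943; fail to reject H0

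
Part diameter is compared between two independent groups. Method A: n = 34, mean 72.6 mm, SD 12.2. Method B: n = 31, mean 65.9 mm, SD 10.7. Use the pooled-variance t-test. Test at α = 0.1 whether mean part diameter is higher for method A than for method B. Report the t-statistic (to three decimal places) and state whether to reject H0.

t = 2.344; reject H0

Let group 1 = method A, group 2 = method B. H0: μ_1 = μ_2; H1: μ_1 > μ_2 (two-sample pooled-variance t-test, right-tailed).
s_p² = [(34−1)·12.2² + (31−1)·10.7²]/(34+31−2) = 132.483
t = (72.6 − 65.9)/√[132.483·(1/34 + 1/31)] = 2.344
df = n₁ + n₂ − 2 = 63
p-value = P(T ≥ 2.344) ≈ 0.0111
Since p ≈ 0.0111 < α = 0.1, reject H0; the data support H1.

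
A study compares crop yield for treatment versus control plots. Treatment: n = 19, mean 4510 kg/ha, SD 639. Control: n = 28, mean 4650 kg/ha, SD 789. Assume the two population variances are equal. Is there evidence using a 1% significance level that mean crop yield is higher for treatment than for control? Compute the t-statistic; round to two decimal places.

Let group 1 = treatment, group 2 = control. H0: μ_1 = μ_2; H1: μ_1 > μ_2 (two-sample pooled-variance t-test, right-tailed).
s_p² = [(19−1)·639² + (28−1)·789²]/(19+28−2) = 536841
t = (4510 − 4650)/√[536841·(1/19 + 1/28)] = -0.64
df = n₁ + n₂ − 2 = 45
p-value = P(T ≥ -0.64) ≈ 0.738
Since p ≈ 0.738 > α = 0.01, fail to reject H0; the data do not provide sufficient evidence against H0.

-0.64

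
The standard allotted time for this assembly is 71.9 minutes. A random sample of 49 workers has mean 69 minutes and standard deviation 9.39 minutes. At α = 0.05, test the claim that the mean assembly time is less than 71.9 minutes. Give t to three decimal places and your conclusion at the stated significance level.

t = -2.162; reject H0

H0: μ = 71.9; H1: μ < 71.9 (one-sample t-test, left-tailed).
t = (x̄ − μ₀)/(s/√n) = (69 − 71.9)/(9.39/√49) = -2.162
df = n − 1 = 48
p-value = P(T ≤ -2.162) ≈ 0.018
Since p ≈ 0.018 < α = 0.05, reject H0; the data support H1.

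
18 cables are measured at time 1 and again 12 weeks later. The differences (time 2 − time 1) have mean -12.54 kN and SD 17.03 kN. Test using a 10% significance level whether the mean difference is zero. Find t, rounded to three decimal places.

H0: μ_d = 0; H1: μ_d ≠ 0 (paired t-test on the differences, two-sided).
t = d̄/(s_d/√n) = -12.54/(17.03/√18) = -3.124
df = n − 1 = 17
Two-sided p-value ≈ 0.006
Since p ≈ 0.006 < α = 0.1, reject H0; the evidence is statistically significant.

-3.124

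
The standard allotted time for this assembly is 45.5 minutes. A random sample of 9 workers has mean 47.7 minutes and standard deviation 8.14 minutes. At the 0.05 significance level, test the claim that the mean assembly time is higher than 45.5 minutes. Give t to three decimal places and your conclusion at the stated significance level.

t = 0.811; fail to reject H0

H0: μ = 45.5; H1: μ > 45.5 (one-sample t-test, right-tailed).
t = (x̄ − μ₀)/(s/√n) = (47.7 − 45.5)/(8.14/√9) = 0.811
df = n − 1 = 8
p-value = P(T ≥ 0.811) ≈ 0.2205
Since p ≈ 0.2205 > α = 0.05, fail to reject H0; the evidence is not statistically significant.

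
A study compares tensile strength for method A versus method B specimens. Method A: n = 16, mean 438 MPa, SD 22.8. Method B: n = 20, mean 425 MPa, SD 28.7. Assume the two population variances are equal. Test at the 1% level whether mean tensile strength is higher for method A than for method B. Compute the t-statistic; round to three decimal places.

1.476

Let group 1 = method A, group 2 = method B. H0: μ_1 = μ_2; H1: μ_1 > μ_2 (two-sample pooled-variance t-test, right-tailed).
s_p² = [(16−1)·22.8² + (20−1)·28.7²]/(16+20−2) = 689.639
t = (438 − 425)/√[689.639·(1/16 + 1/20)] = 1.476
df = n₁ + n₂ − 2 = 34
p-value = P(T ≥ 1.476) ≈ 0.0746
Since p ≈ 0.0746 > α = 0.01, fail to reject H0; the data do not provide sufficient evidence against H0.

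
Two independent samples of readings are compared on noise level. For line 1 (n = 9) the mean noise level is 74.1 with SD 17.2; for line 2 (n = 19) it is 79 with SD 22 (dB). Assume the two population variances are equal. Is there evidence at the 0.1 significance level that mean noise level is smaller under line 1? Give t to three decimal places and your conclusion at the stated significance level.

Let group 1 = line 1, group 2 = line 2. H0: μ_1 = μ_2; H1: μ_1 < μ_2 (two-sample pooled-variance t-test, left-tailed).
s_p² = [(9−1)·17.2² + (19−1)·22²]/(9+19−2) = 426.105
t = (74.1 − 79)/√[426.105·(1/9 + 1/19)] = -0.587
df = n₁ + n₂ − 2 = 26
p-value = P(T ≤ -0.587) ≈ 0.2813
Since p ≈ 0.2813 > α = 0.1, fail to reject H0; the data do not provide sufficient evidence against H0.

t = -0.587; fail to reject H0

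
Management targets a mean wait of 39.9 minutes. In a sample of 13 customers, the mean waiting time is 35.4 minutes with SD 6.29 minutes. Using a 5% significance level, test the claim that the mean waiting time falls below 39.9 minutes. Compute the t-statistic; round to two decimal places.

H0: μ = 39.9; H1: μ < 39.9 (one-sample t-test, left-tailed).
t = (x̄ − μ₀)/(s/√n) = (35.4 − 39.9)/(6.29/√13) = -2.58
df = n − 1 = 12
p-value = P(T ≤ -2.58) ≈ 0.012
Since p ≈ 0.012 < α = 0.05, reject H0; the data support H1.

-2.58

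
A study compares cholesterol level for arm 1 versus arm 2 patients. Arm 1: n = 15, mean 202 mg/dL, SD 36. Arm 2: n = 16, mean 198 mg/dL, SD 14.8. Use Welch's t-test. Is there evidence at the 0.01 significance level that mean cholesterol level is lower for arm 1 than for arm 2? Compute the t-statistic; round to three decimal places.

0.400

Let group 1 = arm 1, group 2 = arm 2. H0: μ_1 = μ_2; H1: μ_1 < μ_2 (Welch's two-sample t-test, left-tailed).
t = (x̄_1 − x̄_2)/√(s_1²/n_1 + s_2²/n_2) = (202 − 198)/√(36²/15 + 14.8²/16) = 0.400
Welch–Satterthwaite df ≈ 18.36
p-value = P(T ≤ 0.400) ≈ 0.6530
Since p ≈ 0.6530 > α = 0.01, fail to reject H0; the data do not provide sufficient evidence against H0.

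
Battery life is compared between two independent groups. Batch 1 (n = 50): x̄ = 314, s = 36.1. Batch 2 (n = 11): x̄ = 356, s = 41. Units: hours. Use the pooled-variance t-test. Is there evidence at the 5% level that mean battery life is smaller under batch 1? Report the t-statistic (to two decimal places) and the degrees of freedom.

t = -3.41, df = 59

Let group 1 = batch 1, group 2 = batch 2. H0: μ_1 = μ_2; H1: μ_1 < μ_2 (two-sample pooled-variance t-test, left-tailed).
s_p² = [(50−1)·36.1² + (11−1)·41²]/(50+11−2) = 1367.24
t = (314 − 356)/√[1367.24·(1/50 + 1/11)] = -3.41
df = n₁ + n₂ − 2 = 59
p-value = P(T ≤ -3.41) ≈ 0.001
Since p ≈ 0.001 < α = 0.05, reject H0; the evidence is statistically significant.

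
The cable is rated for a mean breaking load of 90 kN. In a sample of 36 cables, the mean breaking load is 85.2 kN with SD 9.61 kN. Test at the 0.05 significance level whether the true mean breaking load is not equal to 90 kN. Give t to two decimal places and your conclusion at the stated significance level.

t = -3.00; reject H0

H0: μ = 90; H1: μ ≠ 90 (one-sample t-test, two-sided).
t = (x̄ − μ₀)/(s/√n) = (85.2 − 90)/(9.61/√36) = -3.00
df = n − 1 = 35
Two-sided p-value ≈ 0.0050
Since p ≈ 0.0050 < α = 0.05, reject H0; the evidence is statistically significant.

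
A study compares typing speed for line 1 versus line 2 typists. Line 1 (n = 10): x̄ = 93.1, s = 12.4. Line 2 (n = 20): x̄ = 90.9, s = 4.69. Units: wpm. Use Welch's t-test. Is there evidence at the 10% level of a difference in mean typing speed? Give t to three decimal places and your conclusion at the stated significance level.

Let group 1 = line 1, group 2 = line 2. H0: μ_1 = μ_2; H1: μ_1 ≠ μ_2 (Welch's two-sample t-test, two-sided).
t = (x̄_1 − x̄_2)/√(s_1²/n_1 + s_2²/n_2) = (93.1 − 90.9)/√(12.4²/10 + 4.69²/20) = 0.542
Welch–Satterthwaite df ≈ 10.31
Two-sided p-value ≈ 0.5993
Since p ≈ 0.5993 > α = 0.1, fail to reject H0; the data do not provide sufficient evidence against H0.

t = 0.542; fail to reject H0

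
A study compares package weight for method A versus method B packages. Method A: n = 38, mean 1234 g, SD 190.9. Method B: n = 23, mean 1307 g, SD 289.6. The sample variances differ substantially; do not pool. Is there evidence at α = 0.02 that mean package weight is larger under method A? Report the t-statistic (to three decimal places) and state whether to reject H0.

t = -1.076; fail to reject H0

Let group 1 = method A, group 2 = method B. H0: μ_1 = μ_2; H1: μ_1 > μ_2 (Welch's two-sample t-test, right-tailed).
t = (x̄_1 − x̄_2)/√(s_1²/n_1 + s_2²/n_2) = (1234 − 1307)/√(190.9²/38 + 289.6²/23) = -1.076
Welch–Satterthwaite df ≈ 33.71
p-value = P(T ≥ -1.076) ≈ 0.8551
Since p ≈ 0.8551 > α = 0.02, fail to reject H0; the evidence is not statistically significant.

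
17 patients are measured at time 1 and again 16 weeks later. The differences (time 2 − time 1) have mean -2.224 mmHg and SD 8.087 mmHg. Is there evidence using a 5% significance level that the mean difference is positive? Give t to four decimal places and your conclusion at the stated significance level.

t = -1.1339; fail to reject H0

H0: μ_d = 0; H1: μ_d > 0 (paired t-test on the differences, right-tailed).
t = d̄/(s_d/√n) = -2.224/(8.087/√17) = -1.1339
df = n − 1 = 16
p-value = P(T ≥ -1.1339) ≈ 0.8632
Since p ≈ 0.8632 > α = 0.05, fail to reject H0; the evidence is not statistically significant.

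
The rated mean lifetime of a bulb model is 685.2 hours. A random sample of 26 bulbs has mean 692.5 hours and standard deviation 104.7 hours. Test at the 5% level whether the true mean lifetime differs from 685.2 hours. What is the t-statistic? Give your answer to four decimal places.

0.3555

H0: μ = 685.2; H1: μ ≠ 685.2 (one-sample t-test, two-sided).
t = (x̄ − μ₀)/(s/√n) = (692.5 − 685.2)/(104.7/√26) = 0.3555
df = n − 1 = 25
Two-sided p-value ≈ 0.7252
Since p ≈ 0.7252 > α = 0.05, fail to reject H0; the data do not provide sufficient evidence against H0.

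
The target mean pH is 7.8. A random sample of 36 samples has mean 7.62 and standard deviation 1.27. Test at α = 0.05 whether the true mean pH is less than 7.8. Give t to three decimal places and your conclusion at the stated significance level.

t = -0.850; fail to reject H0

H0: μ = 7.8; H1: μ < 7.8 (one-sample t-test, left-tailed).
t = (x̄ − μ₀)/(s/√n) = (7.62 − 7.8)/(1.27/√36) = -0.850
df = n − 1 = 35
p-value = P(T ≤ -0.850) ≈ 0.200
Since p ≈ 0.200 > α = 0.05, fail to reject H0; the data do not provide sufficient evidence against H0.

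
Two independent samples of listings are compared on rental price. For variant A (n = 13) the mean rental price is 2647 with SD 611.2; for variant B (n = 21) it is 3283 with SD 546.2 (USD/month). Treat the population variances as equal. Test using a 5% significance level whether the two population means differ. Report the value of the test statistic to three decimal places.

Let group 1 = variant A, group 2 = variant B. H0: μ_1 = μ_2; H1: μ_1 ≠ μ_2 (two-sample pooled-variance t-test, two-sided).
s_p² = [(13−1)·611.2² + (21−1)·546.2²]/(13+21−2) = 326546
t = (2647 − 3283)/√[326546·(1/13 + 1/21)] = -3.154
df = n₁ + n₂ − 2 = 32
Two-sided p-value ≈ 0.0035
Since p ≈ 0.0035 < α = 0.05, reject H0; the data support H1.

-3.154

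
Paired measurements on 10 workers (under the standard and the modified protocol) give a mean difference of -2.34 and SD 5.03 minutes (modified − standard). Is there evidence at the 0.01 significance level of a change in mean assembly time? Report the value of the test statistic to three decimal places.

-1.471

H0: μ_d = 0; H1: μ_d ≠ 0 (paired t-test on the differences, two-sided).
t = d̄/(s_d/√n) = -2.34/(5.03/√10) = -1.471
df = n − 1 = 9
Two-sided p-value ≈ 0.175
Since p ≈ 0.175 > α = 0.01, fail to reject H0; the evidence is not statistically significant.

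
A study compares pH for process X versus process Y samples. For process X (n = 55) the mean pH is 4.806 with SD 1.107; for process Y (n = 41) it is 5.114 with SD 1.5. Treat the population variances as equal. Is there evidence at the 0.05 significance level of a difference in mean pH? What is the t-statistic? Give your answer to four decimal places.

Let group 1 = process X, group 2 = process Y. H0: μ_1 = μ_2; H1: μ_1 ≠ μ_2 (two-sample pooled-variance t-test, two-sided).
s_p² = [(55−1)·1.107² + (41−1)·1.5²]/(55+41−2) = 1.66143
t = (4.806 − 5.114)/√[1.66143·(1/55 + 1/41)] = -1.1581
df = n₁ + n₂ − 2 = 94
Two-sided p-value ≈ 0.250
Since p ≈ 0.250 > α = 0.05, fail to reject H0; the data do not provide sufficient evidence against H0.

-1.1581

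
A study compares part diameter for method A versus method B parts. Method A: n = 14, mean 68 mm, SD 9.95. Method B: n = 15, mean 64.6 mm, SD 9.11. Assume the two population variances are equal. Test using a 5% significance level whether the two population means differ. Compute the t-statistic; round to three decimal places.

0.961

Let group 1 = method A, group 2 = method B. H0: μ_1 = μ_2; H1: μ_1 ≠ μ_2 (two-sample pooled-variance t-test, two-sided).
s_p² = [(14−1)·9.95² + (15−1)·9.11²]/(14+15−2) = 90.7008
t = (68 − 64.6)/√[90.7008·(1/14 + 1/15)] = 0.961
df = n₁ + n₂ − 2 = 27
Two-sided p-value ≈ 0.3452
Since p ≈ 0.3452 > α = 0.05, fail to reject H0; the evidence is not statistically significant.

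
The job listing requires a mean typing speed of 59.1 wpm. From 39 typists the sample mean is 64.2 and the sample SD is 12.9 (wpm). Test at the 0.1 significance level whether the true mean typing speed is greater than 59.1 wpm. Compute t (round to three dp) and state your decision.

H0: μ = 59.1; H1: μ > 59.1 (one-sample t-test, right-tailed).
t = (x̄ − μ₀)/(s/√n) = (64.2 − 59.1)/(12.9/√39) = 2.469
df = n − 1 = 38
p-value = P(T ≥ 2.469) ≈ 0.0091
Since p ≈ 0.0091 < α = 0.1, reject H0; the data support H1.

t = 2.469; reject H0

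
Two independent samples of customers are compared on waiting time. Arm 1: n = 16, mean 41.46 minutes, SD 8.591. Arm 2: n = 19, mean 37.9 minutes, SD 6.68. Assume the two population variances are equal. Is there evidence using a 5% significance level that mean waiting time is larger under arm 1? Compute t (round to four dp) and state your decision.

t = 1.3790; fail to reject H0

Let group 1 = arm 1, group 2 = arm 2. H0: μ_1 = μ_2; H1: μ_1 > μ_2 (two-sample pooled-variance t-test, right-tailed).
s_p² = [(16−1)·8.591² + (19−1)·6.68²]/(16+19−2) = 57.8873
t = (41.46 − 37.9)/√[57.8873·(1/16 + 1/19)] = 1.3790
df = n₁ + n₂ − 2 = 33
p-value = P(T ≥ 1.3790) ≈ 0.0886
Since p ≈ 0.0886 > α = 0.05, fail to reject H0; the evidence is not statistically significant.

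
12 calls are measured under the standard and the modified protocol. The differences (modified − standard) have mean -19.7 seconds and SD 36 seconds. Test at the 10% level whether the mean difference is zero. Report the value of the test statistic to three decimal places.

H0: μ_d = 0; H1: μ_d ≠ 0 (paired t-test on the differences, two-sided).
t = d̄/(s_d/√n) = -19.7/(36/√12) = -1.896
df = n − 1 = 11
Two-sided p-value ≈ 0.0846
Since p ≈ 0.0846 < α = 0.1, reject H0; the evidence is statistically significant.

-1.896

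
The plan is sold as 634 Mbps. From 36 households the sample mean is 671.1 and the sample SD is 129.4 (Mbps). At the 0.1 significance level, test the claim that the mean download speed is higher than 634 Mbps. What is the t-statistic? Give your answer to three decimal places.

H0: μ = 634; H1: μ > 634 (one-sample t-test, right-tailed).
t = (x̄ − μ₀)/(s/√n) = (671.1 − 634)/(129.4/√36) = 1.720
df = n − 1 = 35
p-value = P(T ≥ 1.720) ≈ 0.0471
Since p ≈ 0.0471 < α = 0.1, reject H0; the evidence is statistically significant.

1.720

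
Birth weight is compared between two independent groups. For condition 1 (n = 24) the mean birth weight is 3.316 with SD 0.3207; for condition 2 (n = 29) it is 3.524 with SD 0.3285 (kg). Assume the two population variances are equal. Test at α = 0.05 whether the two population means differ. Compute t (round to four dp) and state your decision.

Let group 1 = condition 1, group 2 = condition 2. H0: μ_1 = μ_2; H1: μ_1 ≠ μ_2 (two-sample pooled-variance t-test, two-sided).
s_p² = [(24−1)·0.3207² + (29−1)·0.3285²]/(24+29−2) = 0.105629
t = (3.316 − 3.524)/√[0.105629·(1/24 + 1/29)] = -2.3192
df = n₁ + n₂ − 2 = 51
Two-sided p-value ≈ 0.0244
Since p ≈ 0.0244 < α = 0.05, reject H0; the evidence is statistically significant.

t = -2.3192; reject H0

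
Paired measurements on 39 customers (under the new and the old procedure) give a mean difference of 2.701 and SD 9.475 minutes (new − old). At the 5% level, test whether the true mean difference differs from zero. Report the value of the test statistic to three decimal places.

1.780

H0: μ_d = 0; H1: μ_d ≠ 0 (paired t-test on the differences, two-sided).
t = d̄/(s_d/√n) = 2.701/(9.475/√39) = 1.780
df = n − 1 = 38
Two-sided p-value ≈ 0.0830
Since p ≈ 0.0830 > α = 0.05, fail to reject H0; the evidence is not statistically significant.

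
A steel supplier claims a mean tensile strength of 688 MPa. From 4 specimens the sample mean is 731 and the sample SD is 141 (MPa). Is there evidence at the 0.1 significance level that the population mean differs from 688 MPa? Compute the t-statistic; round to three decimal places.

H0: μ = 688; H1: μ ≠ 688 (one-sample t-test, two-sided).
t = (x̄ − μ₀)/(s/√n) = (731 − 688)/(141/√4) = 0.610
df = n − 1 = 3
Two-sided p-value ≈ 0.5850
Since p ≈ 0.5850 > α = 0.1, fail to reject H0; the data do not provide sufficient evidence against H0.

0.610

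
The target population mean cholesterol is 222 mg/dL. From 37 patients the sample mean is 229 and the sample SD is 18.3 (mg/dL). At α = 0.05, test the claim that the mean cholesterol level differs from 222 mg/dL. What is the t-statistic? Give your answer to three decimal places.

2.327

H0: μ = 222; H1: μ ≠ 222 (one-sample t-test, two-sided).
t = (x̄ − μ₀)/(s/√n) = (229 − 222)/(18.3/√37) = 2.327
df = n − 1 = 36
Two-sided p-value ≈ 0.026
Since p ≈ 0.026 < α = 0.05, reject H0; the evidence is statistically significant.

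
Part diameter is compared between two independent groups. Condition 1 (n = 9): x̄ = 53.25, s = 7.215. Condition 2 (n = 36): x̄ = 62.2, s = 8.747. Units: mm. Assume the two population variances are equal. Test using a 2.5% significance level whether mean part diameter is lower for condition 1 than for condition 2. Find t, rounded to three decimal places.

Let group 1 = condition 1, group 2 = condition 2. H0: μ_1 = μ_2; H1: μ_1 < μ_2 (two-sample pooled-variance t-test, left-tailed).
s_p² = [(9−1)·7.215² + (36−1)·8.747²]/(9+36−2) = 71.9605
t = (53.25 − 62.2)/√[71.9605·(1/9 + 1/36)] = -2.831
df = n₁ + n₂ − 2 = 43
p-value = P(T ≤ -2.831) ≈ 0.004
Since p ≈ 0.004 < α = 0.025, reject H0; the evidence is statistically significant.

-2.831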